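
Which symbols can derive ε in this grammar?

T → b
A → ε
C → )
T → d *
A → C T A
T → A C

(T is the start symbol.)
{ 'A' }

A non-terminal is nullable if it can derive ε (the empty string): either it has an ε-production, or it has a production whose right-hand side consists entirely of nullable non-terminals.

ε-productions: A → ε
So A is immediately nullable.
No further non-terminal can be added: every production for the remaining non-terminals contains a terminal or a non-nullable non-terminal.
Nullable = { 'A' }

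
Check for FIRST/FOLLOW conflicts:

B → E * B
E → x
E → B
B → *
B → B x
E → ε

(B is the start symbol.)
Yes. E → B with FOLLOW(E) on { '*' }

Nullable non-terminals: E.
FIRST sets used below: FIRST(B) = { '*', 'x' }

E: nullable alternative(s) E → ε; FOLLOW(E) = { '*' }
  E → x: FIRST \ {ε} = { 'x' } — disjoint from FOLLOW(E)
  E → B: FIRST \ {ε} = { '*', 'x' } — overlaps FOLLOW(E) on { '*' }: CONFLICT
  E → ε: FIRST \ {ε} = { } — this is the only nullable alternative, skip

B has no nullable alternative, so no FIRST/FOLLOW check is needed there.

So the grammar has 1 FIRST/FOLLOW conflict (marked CONFLICT above).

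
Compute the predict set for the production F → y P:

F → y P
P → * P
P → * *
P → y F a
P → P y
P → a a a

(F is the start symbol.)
PREDICT(F → y P) = (FIRST(RHS) \ {ε}) ∪ (FOLLOW(F) if ε ∈ FIRST(RHS), i.e. RHS ⇒* ε)
FIRST(y P) = { 'y' }
ε ∉ FIRST(y P), so FOLLOW(F) is not added.
PREDICT(F → y P) = { 'y' }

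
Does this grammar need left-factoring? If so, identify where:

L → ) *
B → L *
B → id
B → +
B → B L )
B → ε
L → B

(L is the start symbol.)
No, left-factoring is not needed

Left-factoring is needed when two productions for the same non-terminal
share a common prefix on the right-hand side.

Productions for L:
  L → ) *
  L → B
Productions for B:
  B → L *
  B → id
  B → +
  B → B L )
  B → ε

No common prefixes found.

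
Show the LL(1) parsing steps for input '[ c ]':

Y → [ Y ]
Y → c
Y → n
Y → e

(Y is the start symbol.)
Stack is shown with the top on the left.

Stack    Input    Action
------------------------
Y $      [ c ] $  output Y → [ Y ]
[ Y ] $  [ c ] $  match '['
Y ] $    c ] $    output Y → c
c ] $    c ] $    match 'c'
] $      ] $      match ']'
$        $        accept

The string is accepted.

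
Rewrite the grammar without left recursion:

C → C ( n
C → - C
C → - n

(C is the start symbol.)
C is directly left-recursive. The standard transformation for
  A → A α₁ | ... | A α_m | β₁ | ... | β_n
is
  A  → β₁ A' | ... | β_n A'
  A' → α₁ A' | ... | α_m A' | ε

C → - C becomes C → - C C'
C → - n becomes C → - n C'
C → C ( n becomes C' → ( n C'
Add C' → ε

Resulting grammar:
C → - C C'
C → - n C'
C' → ( n C'
C' → ε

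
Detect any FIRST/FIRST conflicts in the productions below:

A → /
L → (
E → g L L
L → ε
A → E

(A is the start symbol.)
FIRST sets of the non-terminals at (or reachable through a nullable prefix from) the front of some alternative:
  FIRST(E) = { 'g' }

Productions for A:
  A → /: FIRST = { '/' }
  A → E: FIRST = { 'g' }
Productions for L:
  L → (: FIRST = { '(' }
  L → ε: FIRST = { ε }
E has only one production, so no FIRST/FIRST conflict is possible there.

All alternatives of each non-terminal have pairwise disjoint FIRST sets.

Answer: No FIRST/FIRST conflicts.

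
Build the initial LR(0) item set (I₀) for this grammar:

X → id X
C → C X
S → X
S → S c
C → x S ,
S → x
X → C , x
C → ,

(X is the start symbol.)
First, augment the grammar with X' → X
I₀ = CLOSURE({ [X' → . X] }):
  [X' → . X] has the dot before X: add [X → . id X], [X → . C , x]
  [X → . C , x] has the dot before C: add [C → . C X], [C → . x S ,], [C → . ,]
No further items can be added.

I₀ = { [C → . ,], [C → . C X], [C → . x S ,], [X → . C , x], [X → . id X], [X' → . X] }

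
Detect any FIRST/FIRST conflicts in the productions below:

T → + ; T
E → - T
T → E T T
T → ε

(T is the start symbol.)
A FIRST/FIRST conflict occurs when two productions N → α and N → β for the same non-terminal have FIRST(α) ∩ FIRST(β) ≠ ∅ (with ε ∈ FIRST of a nullable right-hand side, so two nullable alternatives also conflict).

FIRST sets of the non-terminals at (or reachable through a nullable prefix from) the front of some alternative:
  FIRST(E) = { '-' }

Productions for T:
  T → + ; T: FIRST = { '+' }
  T → E T T: FIRST = { '-' }
  T → ε: FIRST = { ε }
E has only one production, so no FIRST/FIRST conflict is possible there.

All alternatives of each non-terminal have pairwise disjoint FIRST sets.

Answer: No FIRST/FIRST conflicts.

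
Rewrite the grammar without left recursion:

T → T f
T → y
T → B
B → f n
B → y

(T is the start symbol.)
T → y T'
T → B T'
T' → f T'
T' → ε
B → f n
B → y

T is directly left-recursive. The standard transformation for
  A → A α₁ | ... | A α_m | β₁ | ... | β_n
is
  A  → β₁ A' | ... | β_n A'
  A' → α₁ A' | ... | α_m A' | ε

T → y becomes T → y T'
T → B becomes T → B T'
T → T f becomes T' → f T'
Add T' → ε

Productions for other non-terminals are unchanged:
  B → f n
  B → y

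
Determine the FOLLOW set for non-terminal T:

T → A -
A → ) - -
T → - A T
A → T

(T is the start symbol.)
{ $, ')', '-' }

To compute FOLLOW(T), find every occurrence of T on a right-hand side N → α T β: add FIRST(β) \ {ε}, and if β is empty or nullable also add FOLLOW(N). Iterate to a fixed point.

T is the start symbol, so $ ∈ FOLLOW(T).
In T → - A T: T is at the end; this adds FOLLOW(T) to itself — nothing new
In A → T: T is at the end, add FOLLOW(A)

The FOLLOW sets referred to above (computed the same way, to a fixed point):
  FOLLOW(A) = { ')', '-' }

Taking the union: FOLLOW(T) = { $, ')', '-' }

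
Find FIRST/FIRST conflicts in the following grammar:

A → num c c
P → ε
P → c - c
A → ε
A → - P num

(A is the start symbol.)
No FIRST/FIRST conflicts.

A FIRST/FIRST conflict occurs when two productions N → α and N → β for the same non-terminal have FIRST(α) ∩ FIRST(β) ≠ ∅ (with ε ∈ FIRST of a nullable right-hand side, so two nullable alternatives also conflict).

Productions for A:
  A → num c c: FIRST = { 'num' }
  A → ε: FIRST = { ε }
  A → - P num: FIRST = { '-' }
Productions for P:
  P → ε: FIRST = { ε }
  P → c - c: FIRST = { 'c' }

All alternatives of each non-terminal have pairwise disjoint FIRST sets.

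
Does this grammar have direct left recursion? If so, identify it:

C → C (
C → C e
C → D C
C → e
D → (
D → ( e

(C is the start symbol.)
Direct left recursion occurs when N → N α for some non-terminal N (the right-hand side begins with the left-hand side itself).

C → C (: LEFT RECURSIVE (starts with C)
C → C e: LEFT RECURSIVE (starts with C)
C → D C: starts with D
C → e: starts with e
D → (: starts with '('
D → ( e: starts with '('

The grammar has direct left recursion on: C.

Answer: Yes, C is left-recursive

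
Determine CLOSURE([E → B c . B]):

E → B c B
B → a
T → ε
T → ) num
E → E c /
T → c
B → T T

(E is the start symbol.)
To compute CLOSURE, for each item [A → α.Bβ] where B is a non-terminal, add [B → .γ] for all productions B → γ; repeat for the newly added items until nothing changes.

Start with: [E → B c . B]
  [E → B c . B] has the dot before B: add [B → . a], [B → . T T]
  [B → . T T] has the dot before T: add [T → .], [T → . ) num], [T → . c]
No further items can be added.

CLOSURE = { [B → . T T], [B → . a], [E → B c . B], [T → . ) num], [T → . c], [T → .] }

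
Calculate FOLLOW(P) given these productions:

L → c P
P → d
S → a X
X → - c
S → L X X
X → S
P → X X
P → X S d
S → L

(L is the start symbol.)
To compute FOLLOW(P), find every occurrence of P on a right-hand side N → α P β: add FIRST(β) \ {ε}, and if β is empty or nullable also add FOLLOW(N). Iterate to a fixed point.

In L → c P: P is at the end, add FOLLOW(L)

The FOLLOW sets referred to above (computed the same way, to a fixed point):
  FOLLOW(L) = { $, '-', 'a', 'c', 'd' }

Taking the union: FOLLOW(P) = { $, '-', 'a', 'c', 'd' }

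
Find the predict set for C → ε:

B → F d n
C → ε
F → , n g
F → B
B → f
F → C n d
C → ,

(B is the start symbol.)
{ 'n' }

PREDICT(C → ε) = (FIRST(RHS) \ {ε}) ∪ (FOLLOW(C) if ε ∈ FIRST(RHS), i.e. RHS ⇒* ε)
The right-hand side is ε (FIRST(ε) = { ε }), so the predict set is FOLLOW(C) = { 'n' }
PREDICT(C → ε) = { 'n' }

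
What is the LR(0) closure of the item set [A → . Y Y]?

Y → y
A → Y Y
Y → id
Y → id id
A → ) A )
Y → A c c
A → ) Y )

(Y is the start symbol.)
{ [A → . ) A )], [A → . ) Y )], [A → . Y Y], [Y → . A c c], [Y → . id id], [Y → . id], [Y → . y] }

To compute CLOSURE, for each item [A → α.Bβ] where B is a non-terminal, add [B → .γ] for all productions B → γ; repeat for the newly added items until nothing changes.

Start with: [A → . Y Y]
  [A → . Y Y] has the dot before Y: add [Y → . y], [Y → . id], [Y → . id id], [Y → . A c c]
  [Y → . A c c] has the dot before A: add [A → . ) A )], [A → . ) Y )]
No further items can be added.

CLOSURE = { [A → . ) A )], [A → . ) Y )], [A → . Y Y], [Y → . A c c], [Y → . id id], [Y → . id], [Y → . y] }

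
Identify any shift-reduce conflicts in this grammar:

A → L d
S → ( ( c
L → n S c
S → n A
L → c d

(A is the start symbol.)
No shift-reduce conflicts

A shift-reduce conflict occurs when an LR(0) state has both:
  - a complete (reduce) item [A → α .] (dot at the end), and
  - a shift item [B → β . c γ] (dot before a terminal).

Augment with A' → A and build the canonical LR(0) collection (I0 = CLOSURE({[A' → . A]}), then GOTO on every symbol after a dot until no new states appear). It has 14 states:
  I0: { [A → . L d], [A' → . A], [L → . c d], [L → . n S c] }  — shift
  I1: { [A' → A .] }  — accept
  I2: { [A → L . d] }  — shift
  I3: { [L → c . d] }  — shift
  I4: { [L → n . S c], [S → . ( ( c], [S → . n A] }  — shift
  I5: { [S → ( . ( c] }  — shift
  I6: { [L → n S . c] }  — shift
  I7: { [A → . L d], [L → . c d], [L → . n S c], [S → n . A] }  — shift
  I8: { [S → n A .] }  — reduce
  I9: { [L → n S c .] }  — reduce
  I10: { [S → ( ( . c] }  — shift
  I11: { [S → ( ( c .] }  — reduce
  I12: { [L → c d .] }  — reduce
  I13: { [A → L d .] }  — reduce

No state contains both a complete item and a shift item.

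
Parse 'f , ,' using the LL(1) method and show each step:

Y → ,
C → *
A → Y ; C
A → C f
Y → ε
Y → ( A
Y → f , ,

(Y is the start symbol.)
Stack is shown with the top on the left.

Stack    Input    Action
------------------------
Y $      f , , $  output Y → f , ,
f , , $  f , , $  match 'f'
, , $    , , $    match ','
, $      , $      match ','
$        $        accept

The string is accepted.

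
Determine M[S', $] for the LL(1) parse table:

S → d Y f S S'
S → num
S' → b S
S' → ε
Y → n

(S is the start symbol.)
S' → ε

To find M[S', $], we find productions for S' where $ is in the predict set (PREDICT(N → α) = (FIRST(α) \ {ε}) ∪ (FOLLOW(N) if α ⇒* ε)).

Relevant sets:
  FOLLOW(S') = { $, 'b' }

S' → b S: PREDICT = { 'b' }
S' → ε: PREDICT = { $, 'b' }
  $ is in predict set, so this production goes in M[S', $]

M[S', $] = S' → ε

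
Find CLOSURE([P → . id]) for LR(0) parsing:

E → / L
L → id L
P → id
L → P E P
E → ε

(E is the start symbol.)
{ [P → . id] }

Start with: [P → . id]
The dot precedes the terminal id, so nothing is added.

CLOSURE = { [P → . id] }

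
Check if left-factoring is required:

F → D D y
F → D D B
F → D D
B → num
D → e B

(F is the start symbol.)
Yes, F has productions with common prefix 'D D'

Left-factoring is needed when two productions for the same non-terminal
share a common prefix on the right-hand side.

Productions for F:
  F → D D y
  F → D D B
  F → D D

Found common prefix 'D D' in productions for F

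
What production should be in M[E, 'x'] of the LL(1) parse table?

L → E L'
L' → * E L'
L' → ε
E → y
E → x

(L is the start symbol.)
To find M[E, 'x'], we find productions for E where 'x' is in the predict set (PREDICT(N → α) = (FIRST(α) \ {ε}) ∪ (FOLLOW(N) if α ⇒* ε)).

E → y: PREDICT = { 'y' }
E → x: PREDICT = { 'x' }
  'x' is in predict set, so this production goes in M[E, 'x']

M[E, 'x'] = E → x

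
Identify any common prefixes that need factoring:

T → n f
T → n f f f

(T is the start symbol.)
Yes, T has productions with common prefix 'n f'

Left-factoring is needed when two productions for the same non-terminal
share a common prefix on the right-hand side.

Productions for T:
  T → n f
  T → n f f f

Found common prefix 'n f' in productions for T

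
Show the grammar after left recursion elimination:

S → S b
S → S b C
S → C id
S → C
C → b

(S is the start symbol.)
S → C id S'
S → C S'
S' → b S'
S' → b C S'
S' → ε
C → b

S is directly left-recursive. The standard transformation for
  A → A α₁ | ... | A α_m | β₁ | ... | β_n
is
  A  → β₁ A' | ... | β_n A'
  A' → α₁ A' | ... | α_m A' | ε

S → C id becomes S → C id S'
S → C becomes S → C S'
S → S b becomes S' → b S'
S → S b C becomes S' → b C S'
Add S' → ε

Productions for other non-terminals are unchanged:
  C → b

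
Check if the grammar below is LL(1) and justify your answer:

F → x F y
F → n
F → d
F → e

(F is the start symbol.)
Yes, the grammar is LL(1).

For F:
  PREDICT(F → x F y) = { 'x' }
  PREDICT(F → n) = { 'n' }
  PREDICT(F → d) = { 'd' }
  PREDICT(F → e) = { 'e' }

All predict sets are disjoint. The grammar IS LL(1).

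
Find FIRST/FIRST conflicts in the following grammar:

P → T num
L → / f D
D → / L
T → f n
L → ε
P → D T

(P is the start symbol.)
FIRST sets of the non-terminals at (or reachable through a nullable prefix from) the front of some alternative:
  FIRST(T) = { 'f' }
  FIRST(D) = { '/' }

Productions for P:
  P → T num: FIRST = { 'f' }
  P → D T: FIRST = { '/' }
Productions for L:
  L → / f D: FIRST = { '/' }
  L → ε: FIRST = { ε }
D, T have only one production, so no FIRST/FIRST conflict is possible there.

All alternatives of each non-terminal have pairwise disjoint FIRST sets.

Answer: No FIRST/FIRST conflicts.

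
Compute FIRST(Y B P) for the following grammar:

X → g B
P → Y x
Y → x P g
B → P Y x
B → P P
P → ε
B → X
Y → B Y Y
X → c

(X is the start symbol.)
FIRST sets of the non-terminals involved (from the grammar, by fixed-point iteration):
  FIRST(Y) = { 'c', 'g', 'x' }

To compute FIRST(Y B P), process the symbols left to right:
Symbol Y is a non-terminal. Add FIRST(Y) \ {ε} = { 'c', 'g', 'x' }
Y is not nullable (ε ∉ FIRST(Y)), so stop here.
FIRST(Y B P) = { 'c', 'g', 'x' }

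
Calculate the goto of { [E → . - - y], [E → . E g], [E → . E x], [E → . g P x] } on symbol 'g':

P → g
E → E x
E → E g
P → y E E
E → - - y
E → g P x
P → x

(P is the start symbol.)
GOTO(I, 'g') = CLOSURE({ [A → αX.β] : [A → α.Xβ] ∈ I, X = 'g' })

Items with dot before 'g', with the dot advanced:
  [E → . g P x] → [E → g . P x]
Closure of the advanced items:
  [E → g . P x] has the dot before P: add [P → . g], [P → . y E E], [P → . x]

GOTO = { [E → g . P x], [P → . g], [P → . x], [P → . y E E] }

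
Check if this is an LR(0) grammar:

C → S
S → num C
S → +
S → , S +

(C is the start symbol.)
A grammar is LR(0) if no state in the canonical LR(0) collection has:
  - both a shift item (dot before a terminal) and a complete item (shift-reduce conflict), or
  - two or more complete items (reduce-reduce conflict; the accept item [C' → C .] counts as a complete item here).

Augment with C' → C and build the canonical LR(0) collection (I0 = CLOSURE({[C' → . C]}), then GOTO on every symbol after a dot until no new states appear). It has 9 states:
  I0: { [C → . S], [C' → . C], [S → . +], [S → . , S +], [S → . num C] }  — shift
  I1: { [S → + .] }  — reduce
  I2: { [S → , . S +], [S → . +], [S → . , S +], [S → . num C] }  — shift
  I3: { [C' → C .] }  — accept
  I4: { [C → S .] }  — reduce
  I5: { [C → . S], [S → . +], [S → . , S +], [S → . num C], [S → num . C] }  — shift
  I6: { [S → num C .] }  — reduce
  I7: { [S → , S . +] }  — shift
  I8: { [S → , S + .] }  — reduce

Every state is either a pure shift/goto state or contains exactly one complete item and nothing to shift — no conflicts. The grammar is LR(0).

Answer: Yes, the grammar is LR(0)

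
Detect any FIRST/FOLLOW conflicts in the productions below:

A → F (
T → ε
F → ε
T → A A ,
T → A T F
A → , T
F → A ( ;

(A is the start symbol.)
Yes. T → A A ',' with FOLLOW(T) on { '(', ',' }; T → A T F with FOLLOW(T) on { '(', ',' }; F → A '(' ';' with FOLLOW(F) on { '(', ',' }

A FIRST/FOLLOW conflict occurs when a non-terminal N has a nullable alternative N → β (β ⇒* ε) and another alternative N → α with FIRST(α) ∩ FOLLOW(N) ≠ ∅: on such a lookahead the parser cannot decide between expanding α and letting N vanish via β.

Nullable non-terminals: F, T.
FIRST sets used below: FIRST(A) = { '(', ',' }

F: nullable alternative(s) F → ε; FOLLOW(F) = { $, '(', ',' }
  F → ε: FIRST \ {ε} = { } — this is the only nullable alternative, skip
  F → A ( ;: FIRST \ {ε} = { '(', ',' } — overlaps FOLLOW(F) on { '(', ',' }: CONFLICT

T: nullable alternative(s) T → ε; FOLLOW(T) = { $, '(', ',' }
  T → ε: FIRST \ {ε} = { } — this is the only nullable alternative, skip
  T → A A ,: FIRST \ {ε} = { '(', ',' } — overlaps FOLLOW(T) on { '(', ',' }: CONFLICT
  T → A T F: FIRST \ {ε} = { '(', ',' } — overlaps FOLLOW(T) on { '(', ',' }: CONFLICT

A has no nullable alternative, so no FIRST/FOLLOW check is needed there.

So the grammar has 3 FIRST/FOLLOW conflicts (marked CONFLICT above).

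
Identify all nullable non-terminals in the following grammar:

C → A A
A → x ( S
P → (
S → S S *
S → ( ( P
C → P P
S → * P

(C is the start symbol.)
There are no ε-productions, so no non-terminal can derive ε.
No non-terminals are nullable.

Answer: None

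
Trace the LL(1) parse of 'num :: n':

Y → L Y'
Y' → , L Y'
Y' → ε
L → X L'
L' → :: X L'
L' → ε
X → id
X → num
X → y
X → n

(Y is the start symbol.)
LL(1) parsing maintains a stack (initially the start symbol over $) and the input. At each step: if the stack top is a terminal, match it against the current input token; if it is a non-terminal N, replace it with the RHS of M[N, lookahead] (the unique production whose predict set contains the lookahead).

Stack is shown with the top on the left.

Stack         Input       Action
--------------------------------
Y $           num :: n $  output Y → L Y'
L Y' $        num :: n $  output L → X L'
X L' Y' $     num :: n $  output X → num
num L' Y' $   num :: n $  match 'num'
L' Y' $       :: n $      output L' → :: X L'
:: X L' Y' $  :: n $      match '::'
X L' Y' $     n $         output X → n
n L' Y' $     n $         match 'n'
L' Y' $       $           output L' → ε
Y' $          $           output Y' → ε
$             $           accept

The string is accepted.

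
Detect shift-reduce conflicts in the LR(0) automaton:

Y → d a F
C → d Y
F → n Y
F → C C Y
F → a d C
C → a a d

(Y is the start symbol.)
No shift-reduce conflicts

Augment with Y' → Y and build the canonical LR(0) collection (I0 = CLOSURE({[Y' → . Y]}), then GOTO on every symbol after a dot until no new states appear). It has 18 states:
  I0: { [Y → . d a F], [Y' → . Y] }  — shift
  I1: { [Y' → Y .] }  — accept
  I2: { [Y → d . a F] }  — shift
  I3: { [C → . a a d], [C → . d Y], [F → . C C Y], [F → . a d C], [F → . n Y], [Y → d a . F] }  — shift
  I4: { [C → . a a d], [C → . d Y], [F → C . C Y] }  — shift
  I5: { [Y → d a F .] }  — reduce
  I6: { [C → a . a d], [F → a . d C] }  — shift
  I7: { [C → d . Y], [Y → . d a F] }  — shift
  I8: { [F → n . Y], [Y → . d a F] }  — shift
  I9: { [F → n Y .] }  — reduce
  I10: { [C → d Y .] }  — reduce
  I11: { [C → a a . d] }  — shift
  I12: { [C → . a a d], [C → . d Y], [F → a d . C] }  — shift
  I13: { [F → a d C .] }  — reduce
  I14: { [C → a . a d] }  — shift
  I15: { [C → a a d .] }  — reduce
  I16: { [F → C C . Y], [Y → . d a F] }  — shift
  I17: { [F → C C Y .] }  — reduce

No state contains both a complete item and a shift item.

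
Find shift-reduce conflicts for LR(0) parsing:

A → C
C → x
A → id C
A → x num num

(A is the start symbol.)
Yes — I4: [C → x .] vs [A → x . num num]

A shift-reduce conflict occurs when an LR(0) state has both:
  - a complete (reduce) item [A → α .] (dot at the end), and
  - a shift item [B → β . c γ] (dot before a terminal).

Augment with A' → A and build the canonical LR(0) collection (I0 = CLOSURE({[A' → . A]}), then GOTO on every symbol after a dot until no new states appear). It has 9 states:
  I0: { [A → . C], [A → . id C], [A → . x num num], [A' → . A], [C → . x] }  — shift
  I1: { [A' → A .] }  — accept
  I2: { [A → C .] }  — reduce
  I3: { [A → id . C], [C → . x] }  — shift
  I4: { [A → x . num num], [C → x .] }  — shift, reduce
  I5: { [A → x num . num] }  — shift
  I6: { [A → x num num .] }  — reduce
  I7: { [A → id C .] }  — reduce
  I8: { [C → x .] }  — reduce

I4 contains reduce item [C → x .] and shift item [A → x . num num] — shift-reduce conflict.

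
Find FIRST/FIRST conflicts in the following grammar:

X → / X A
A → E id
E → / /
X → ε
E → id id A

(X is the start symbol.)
No FIRST/FIRST conflicts.

A FIRST/FIRST conflict occurs when two productions N → α and N → β for the same non-terminal have FIRST(α) ∩ FIRST(β) ≠ ∅ (with ε ∈ FIRST of a nullable right-hand side, so two nullable alternatives also conflict).

Productions for X:
  X → / X A: FIRST = { '/' }
  X → ε: FIRST = { ε }
Productions for E:
  E → / /: FIRST = { '/' }
  E → id id A: FIRST = { 'id' }
A has only one production, so no FIRST/FIRST conflict is possible there.

All alternatives of each non-terminal have pairwise disjoint FIRST sets.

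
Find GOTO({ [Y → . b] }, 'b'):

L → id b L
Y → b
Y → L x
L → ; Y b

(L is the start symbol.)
GOTO(I, 'b') = CLOSURE({ [A → αX.β] : [A → α.Xβ] ∈ I, X = 'b' })

Items with dot before 'b', with the dot advanced:
  [Y → . b] → [Y → b .]
Closure adds nothing (no advanced item has the dot before a non-terminal).

GOTO = { [Y → b .] }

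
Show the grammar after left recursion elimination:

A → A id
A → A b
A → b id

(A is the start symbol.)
A is directly left-recursive. The standard transformation for
  A → A α₁ | ... | A α_m | β₁ | ... | β_n
is
  A  → β₁ A' | ... | β_n A'
  A' → α₁ A' | ... | α_m A' | ε

A → b id becomes A → b id A'
A → A id becomes A' → id A'
A → A b becomes A' → b A'
Add A' → ε

Resulting grammar:
A → b id A'
A' → id A'
A' → b A'
A' → ε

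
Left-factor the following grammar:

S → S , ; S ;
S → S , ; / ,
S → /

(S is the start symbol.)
S → S , ; S'
S' → S ;
S' → / ,
S → /

Left-factoring transforms A → αβ₁ | αβ₂ into A → αA' and A' → β₁ | β₂
(α is the longest common prefix among the alternatives). Repeat until
no nonterminal has two alternatives with a common prefix.

Round 1: S has alternatives sharing prefix 'S , ;'. Introduce S': S → S , ; S'
  Add: S' → S ;
  Add: S' → / ,

No remaining common prefixes — done.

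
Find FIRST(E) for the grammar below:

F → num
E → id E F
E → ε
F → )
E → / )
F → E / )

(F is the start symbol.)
From E → id E F:
  - id is a terminal: add 'id' and stop
From E → ε:
  - ε-production, so ε ∈ FIRST(E)
From E → / ):
  - '/' is a terminal: add '/' and stop

Collecting: FIRST(E) = { '/', 'id', ε }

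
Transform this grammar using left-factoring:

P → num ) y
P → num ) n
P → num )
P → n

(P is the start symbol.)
Left-factoring transforms A → αβ₁ | αβ₂ into A → αA' and A' → β₁ | β₂
(α is the longest common prefix among the alternatives). Repeat until
no nonterminal has two alternatives with a common prefix.

Round 1: P has alternatives sharing prefix 'num )'. Introduce P': P → num ) P'
  Add: P' → y
  Add: P' → n
  Add: P' → ε

No remaining common prefixes — done.

Resulting grammar:
P → num ) P'
P' → y
P' → n
P' → ε
P → n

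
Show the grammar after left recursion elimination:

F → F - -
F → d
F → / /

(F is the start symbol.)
F is directly left-recursive. The standard transformation for
  A → A α₁ | ... | A α_m | β₁ | ... | β_n
is
  A  → β₁ A' | ... | β_n A'
  A' → α₁ A' | ... | α_m A' | ε

F → d becomes F → d F'
F → / / becomes F → / / F'
F → F - - becomes F' → - - F'
Add F' → ε

Resulting grammar:
F → d F'
F → / / F'
F' → - - F'
F' → ε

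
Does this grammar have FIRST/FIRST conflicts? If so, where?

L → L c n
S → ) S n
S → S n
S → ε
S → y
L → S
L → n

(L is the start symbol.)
Yes. L → L c n / L → S on { ')', 'n', 'y' }; L → L c n / L → n on { 'n' }; L → S / L → n on { 'n' }; S → ')' S n / S → S n on { ')' }; S → S n / S → y on { 'y' }

A FIRST/FIRST conflict occurs when two productions N → α and N → β for the same non-terminal have FIRST(α) ∩ FIRST(β) ≠ ∅ (with ε ∈ FIRST of a nullable right-hand side, so two nullable alternatives also conflict).

FIRST sets of the non-terminals at (or reachable through a nullable prefix from) the front of some alternative:
  FIRST(L) = { ')', 'c', 'n', 'y', ε }
  FIRST(S) = { ')', 'n', 'y', ε }

Productions for L:
  L → L c n: FIRST = { ')', 'c', 'n', 'y' }
  L → S: FIRST = { ')', 'n', 'y', ε }
  L → n: FIRST = { 'n' }
Productions for S:
  S → ) S n: FIRST = { ')' }
  S → S n: FIRST = { ')', 'n', 'y' }
  S → ε: FIRST = { ε }
  S → y: FIRST = { 'y' }

Conflict for L: L → L c n and L → S
  Overlap: { ')', 'n', 'y' }
Conflict for L: L → L c n and L → n
  Overlap: { 'n' }
Conflict for L: L → S and L → n
  Overlap: { 'n' }
Conflict for S: S → ) S n and S → S n
  Overlap: { ')' }
Conflict for S: S → S n and S → y
  Overlap: { 'y' }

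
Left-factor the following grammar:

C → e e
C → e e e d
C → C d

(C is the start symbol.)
C → e e C'
C' → ε
C' → e d
C → C d

Left-factoring transforms A → αβ₁ | αβ₂ into A → αA' and A' → β₁ | β₂
(α is the longest common prefix among the alternatives). Repeat until
no nonterminal has two alternatives with a common prefix.

Round 1: C has alternatives sharing prefix 'e e'. Introduce C': C → e e C'
  Add: C' → ε
  Add: C' → e d

No remaining common prefixes — done.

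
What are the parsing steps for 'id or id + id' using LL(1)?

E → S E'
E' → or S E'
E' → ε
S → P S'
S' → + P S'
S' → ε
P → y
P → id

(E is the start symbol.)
LL(1) parsing maintains a stack (initially the start symbol over $) and the input. At each step: if the stack top is a terminal, match it against the current input token; if it is a non-terminal N, replace it with the RHS of M[N, lookahead] (the unique production whose predict set contains the lookahead).

Stack is shown with the top on the left.

Stack        Input            Action
------------------------------------
E $          id or id + id $  output E → S E'
S E' $       id or id + id $  output S → P S'
P S' E' $    id or id + id $  output P → id
id S' E' $   id or id + id $  match 'id'
S' E' $      or id + id $     output S' → ε
E' $         or id + id $     output E' → or S E'
or S E' $    or id + id $     match 'or'
S E' $       id + id $        output S → P S'
P S' E' $    id + id $        output P → id
id S' E' $   id + id $        match 'id'
S' E' $      + id $           output S' → + P S'
+ P S' E' $  + id $           match '+'
P S' E' $    id $             output P → id
id S' E' $   id $             match 'id'
S' E' $      $                output S' → ε
E' $         $                output E' → ε
$            $                accept

The string is accepted.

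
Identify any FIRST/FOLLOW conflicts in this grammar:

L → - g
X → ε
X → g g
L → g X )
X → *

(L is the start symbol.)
A FIRST/FOLLOW conflict occurs when a non-terminal N has a nullable alternative N → β (β ⇒* ε) and another alternative N → α with FIRST(α) ∩ FOLLOW(N) ≠ ∅: on such a lookahead the parser cannot decide between expanding α and letting N vanish via β.

Nullable non-terminals: X.

X: nullable alternative(s) X → ε; FOLLOW(X) = { ')' }
  X → ε: FIRST \ {ε} = { } — this is the only nullable alternative, skip
  X → g g: FIRST \ {ε} = { 'g' } — disjoint from FOLLOW(X)
  X → *: FIRST \ {ε} = { '*' } — disjoint from FOLLOW(X)

L has no nullable alternative, so no FIRST/FOLLOW check is needed there.

No FIRST/FOLLOW conflicts found.

Answer: No FIRST/FOLLOW conflicts.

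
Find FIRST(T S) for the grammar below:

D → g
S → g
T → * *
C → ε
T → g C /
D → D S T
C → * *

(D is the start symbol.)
FIRST sets of the non-terminals involved (from the grammar, by fixed-point iteration):
  FIRST(T) = { '*', 'g' }

To compute FIRST(T S), process the symbols left to right:
Symbol T is a non-terminal. Add FIRST(T) \ {ε} = { '*', 'g' }
T is not nullable (ε ∉ FIRST(T)), so stop here.
FIRST(T S) = { '*', 'g' }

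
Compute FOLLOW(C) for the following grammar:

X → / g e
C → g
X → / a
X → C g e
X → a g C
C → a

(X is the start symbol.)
{ $, 'g' }

To compute FOLLOW(C), find every occurrence of C on a right-hand side N → α C β: add FIRST(β) \ {ε}, and if β is empty or nullable also add FOLLOW(N). Iterate to a fixed point.

In X → C g e: C is followed by g e, add FIRST(g e) \ {ε} = { 'g' }
In X → a g C: C is at the end, add FOLLOW(X)

The FOLLOW sets referred to above (computed the same way, to a fixed point):
  FOLLOW(X) = { $ }

Taking the union: FOLLOW(C) = { $, 'g' }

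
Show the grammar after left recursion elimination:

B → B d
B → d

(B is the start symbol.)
B → d B'
B' → d B'
B' → ε

B is directly left-recursive. The standard transformation for
  A → A α₁ | ... | A α_m | β₁ | ... | β_n
is
  A  → β₁ A' | ... | β_n A'
  A' → α₁ A' | ... | α_m A' | ε

B → d becomes B → d B'
B → B d becomes B' → d B'
Add B' → ε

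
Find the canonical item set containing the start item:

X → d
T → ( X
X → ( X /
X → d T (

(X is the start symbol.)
{ [X → . ( X /], [X → . d T (], [X → . d], [X' → . X] }

First, augment the grammar with X' → X
I₀ = CLOSURE({ [X' → . X] }):
  [X' → . X] has the dot before X: add [X → . d], [X → . ( X /], [X → . d T (]
No further items can be added.

I₀ = { [X → . ( X /], [X → . d T (], [X → . d], [X' → . X] }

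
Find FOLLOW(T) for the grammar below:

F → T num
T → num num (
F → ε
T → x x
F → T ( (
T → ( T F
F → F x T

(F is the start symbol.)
{ $, '(', 'num', 'x' }

To compute FOLLOW(T), find every occurrence of T on a right-hand side N → α T β: add FIRST(β) \ {ε}, and if β is empty or nullable also add FOLLOW(N). Iterate to a fixed point.

In F → T num: T is followed by num, add FIRST(num) \ {ε} = { 'num' }
In F → T ( (: T is followed by '(' '(', add FIRST('(' '(') \ {ε} = { '(' }
In T → ( T F: T is followed by F, add FIRST(F) \ {ε} = { '(', 'num', 'x' }
  F is nullable, so FOLLOW(T) is also included — that is the set being defined, nothing new
In F → F x T: T is at the end, add FOLLOW(F)

The FOLLOW sets referred to above (computed the same way, to a fixed point):
  FOLLOW(F) = { $, '(', 'num', 'x' }

Taking the union: FOLLOW(T) = { $, '(', 'num', 'x' }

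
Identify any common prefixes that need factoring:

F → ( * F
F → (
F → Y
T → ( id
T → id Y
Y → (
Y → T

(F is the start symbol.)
Left-factoring is needed when two productions for the same non-terminal
share a common prefix on the right-hand side.

Productions for F:
  F → ( * F
  F → (
  F → Y
Productions for T:
  T → ( id
  T → id Y
Productions for Y:
  Y → (
  Y → T

Found common prefix '(' in productions for F

Answer: Yes, F has productions with common prefix '('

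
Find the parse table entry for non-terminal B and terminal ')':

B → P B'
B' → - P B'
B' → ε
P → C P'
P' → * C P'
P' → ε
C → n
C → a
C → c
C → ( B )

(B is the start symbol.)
To find M[B, ')'], we find productions for B where ')' is in the predict set (PREDICT(N → α) = (FIRST(α) \ {ε}) ∪ (FOLLOW(N) if α ⇒* ε)).

Relevant sets:
  FIRST(P) = { '(', 'a', 'c', 'n' }

B → P B': PREDICT = { '(', 'a', 'c', 'n' }

M[B, ')'] is empty (no production applies)

Answer: Empty (error entry)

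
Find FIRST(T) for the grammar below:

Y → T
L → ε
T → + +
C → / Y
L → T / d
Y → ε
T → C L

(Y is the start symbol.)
To compute FIRST(T), examine every production with T on the left-hand side, reading each right-hand side left to right until a non-nullable symbol is reached.

FIRST sets of the other non-terminals involved (by the same procedure, iterated to a fixed point):
  FIRST(C) = { '/' }

From T → + +:
  - '+' is a terminal: add '+' and stop
From T → C L:
  - C is a non-terminal: add FIRST(C) \ {ε} = { '/' }
    C is not nullable, so stop

Collecting: FIRST(T) = { '+', '/' }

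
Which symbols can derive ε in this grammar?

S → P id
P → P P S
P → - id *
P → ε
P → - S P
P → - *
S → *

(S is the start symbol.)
ε-productions: P → ε
So P is immediately nullable.
No further non-terminal can be added: every production for the remaining non-terminals contains a terminal or a non-nullable non-terminal.
Nullable = { 'P' }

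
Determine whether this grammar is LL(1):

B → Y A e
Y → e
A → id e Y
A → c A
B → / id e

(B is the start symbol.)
Yes, the grammar is LL(1).

Relevant sets:
  FIRST(Y) = { 'e' }

For B:
  PREDICT(B → Y A e) = { 'e' }
  PREDICT(B → '/' id e) = { '/' }
For A:
  PREDICT(A → id e Y) = { 'id' }
  PREDICT(A → c A) = { 'c' }
Y has a single production, so nothing to check there.

All predict sets are disjoint. The grammar IS LL(1).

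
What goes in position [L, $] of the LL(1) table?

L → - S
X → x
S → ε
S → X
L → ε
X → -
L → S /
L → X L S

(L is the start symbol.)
L → ε

To find M[L, $], we find productions for L where $ is in the predict set (PREDICT(N → α) = (FIRST(α) \ {ε}) ∪ (FOLLOW(N) if α ⇒* ε)).

Relevant sets:
  FIRST(S) = { '-', 'x', ε }
  FIRST(X) = { '-', 'x' }
  FOLLOW(L) = { $, '-', 'x' }

L → - S: PREDICT = { '-' }
L → ε: PREDICT = { $, '-', 'x' }
  $ is in predict set, so this production goes in M[L, $]
L → S /: PREDICT = { '-', '/', 'x' }
L → X L S: PREDICT = { '-', 'x' }

M[L, $] = L → ε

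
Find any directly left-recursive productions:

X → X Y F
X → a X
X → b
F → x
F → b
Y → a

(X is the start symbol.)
X → X Y F: LEFT RECURSIVE (starts with X)
X → a X: starts with a
X → b: starts with b
F → x: starts with x
F → b: starts with b
Y → a: starts with a

The grammar has direct left recursion on: X.

Answer: Yes, X is left-recursive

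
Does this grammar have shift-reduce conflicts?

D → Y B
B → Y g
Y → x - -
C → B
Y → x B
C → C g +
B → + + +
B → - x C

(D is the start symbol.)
Yes — I13: [B → - x C .] vs [C → C . g +]

A shift-reduce conflict occurs when an LR(0) state has both:
  - a complete (reduce) item [A → α .] (dot at the end), and
  - a shift item [B → β . c γ] (dot before a terminal).

Augment with D' → D and build the canonical LR(0) collection (I0 = CLOSURE({[D' → . D]}), then GOTO on every symbol after a dot until no new states appear). It has 19 states:
  I0: { [D → . Y B], [D' → . D], [Y → . x - -], [Y → . x B] }  — shift
  I1: { [D' → D .] }  — accept
  I2: { [B → . + + +], [B → . - x C], [B → . Y g], [D → Y . B], [Y → . x - -], [Y → . x B] }  — shift
  I3: { [B → . + + +], [B → . - x C], [B → . Y g], [Y → . x - -], [Y → . x B], [Y → x . - -], [Y → x . B] }  — shift
  I4: { [B → + . + +] }  — shift
  I5: { [B → - . x C], [Y → x - . -] }  — shift
  I6: { [Y → x B .] }  — reduce
  I7: { [B → Y . g] }  — shift
  I8: { [B → Y g .] }  — reduce
  I9: { [Y → x - - .] }  — reduce
  I10: { [B → - x . C], [B → . + + +], [B → . - x C], [B → . Y g], [C → . B], [C → . C g +], [Y → . x - -], [Y → . x B] }  — shift
  I11: { [B → - . x C] }  — shift
  I12: { [C → B .] }  — reduce
  I13: { [B → - x C .], [C → C . g +] }  — shift, reduce
  I14: { [C → C g . +] }  — shift
  I15: { [C → C g + .] }  — reduce
  I16: { [B → + + . +] }  — shift
  I17: { [B → + + + .] }  — reduce
  I18: { [D → Y B .] }  — reduce

I13 contains reduce item [B → - x C .] and shift item [C → C . g +] — shift-reduce conflict.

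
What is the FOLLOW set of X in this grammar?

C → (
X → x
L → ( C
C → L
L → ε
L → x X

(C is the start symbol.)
{ $ }

To compute FOLLOW(X), find every occurrence of X on a right-hand side N → α X β: add FIRST(β) \ {ε}, and if β is empty or nullable also add FOLLOW(N). Iterate to a fixed point.

In L → x X: X is at the end, add FOLLOW(L)

The FOLLOW sets referred to above (computed the same way, to a fixed point):
  FOLLOW(L) = { $ }

Taking the union: FOLLOW(X) = { $ }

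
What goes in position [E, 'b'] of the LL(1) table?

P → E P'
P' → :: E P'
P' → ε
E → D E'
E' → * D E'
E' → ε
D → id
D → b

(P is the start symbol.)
E → D E'

To find M[E, 'b'], we find productions for E where 'b' is in the predict set (PREDICT(N → α) = (FIRST(α) \ {ε}) ∪ (FOLLOW(N) if α ⇒* ε)).

Relevant sets:
  FIRST(D) = { 'b', 'id' }

E → D E': PREDICT = { 'b', 'id' }
  'b' is in predict set, so this production goes in M[E, 'b']

M[E, 'b'] = E → D E'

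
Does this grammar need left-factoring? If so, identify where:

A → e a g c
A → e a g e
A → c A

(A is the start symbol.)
Left-factoring is needed when two productions for the same non-terminal
share a common prefix on the right-hand side.

Productions for A:
  A → e a g c
  A → e a g e
  A → c A

Found common prefix 'e a g' in productions for A

Answer: Yes, A has productions with common prefix 'e a g'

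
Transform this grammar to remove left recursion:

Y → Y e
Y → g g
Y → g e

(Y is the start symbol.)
Y → g g Y'
Y → g e Y'
Y' → e Y'
Y' → ε

Y is directly left-recursive. The standard transformation for
  A → A α₁ | ... | A α_m | β₁ | ... | β_n
is
  A  → β₁ A' | ... | β_n A'
  A' → α₁ A' | ... | α_m A' | ε

Y → g g becomes Y → g g Y'
Y → g e becomes Y → g e Y'
Y → Y e becomes Y' → e Y'
Add Y' → ε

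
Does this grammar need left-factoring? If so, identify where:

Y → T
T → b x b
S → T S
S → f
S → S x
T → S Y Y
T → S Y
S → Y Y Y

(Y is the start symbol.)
Yes, T has productions with common prefix 'S Y'

Left-factoring is needed when two productions for the same non-terminal
share a common prefix on the right-hand side.

Productions for T:
  T → b x b
  T → S Y Y
  T → S Y
Productions for S:
  S → T S
  S → f
  S → S x
  S → Y Y Y

Found common prefix 'S Y' in productions for T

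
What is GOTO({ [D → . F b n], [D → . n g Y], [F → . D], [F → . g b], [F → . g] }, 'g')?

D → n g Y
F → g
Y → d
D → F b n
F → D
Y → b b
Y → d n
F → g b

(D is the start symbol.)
{ [F → g . b], [F → g .] }

GOTO(I, 'g') = CLOSURE({ [A → αX.β] : [A → α.Xβ] ∈ I, X = 'g' })

Items with dot before 'g', with the dot advanced:
  [F → . g] → [F → g .]
  [F → . g b] → [F → g . b]
Closure adds nothing (no advanced item has the dot before a non-terminal).

GOTO = { [F → g . b], [F → g .] }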